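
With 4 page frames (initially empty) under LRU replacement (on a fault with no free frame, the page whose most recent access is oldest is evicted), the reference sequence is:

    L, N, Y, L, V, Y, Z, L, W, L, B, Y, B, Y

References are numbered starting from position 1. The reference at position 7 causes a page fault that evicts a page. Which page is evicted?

pos 1: L -> fault, frames {L}
pos 2: N -> fault, frames {L,N}
pos 3: Y -> fault, frames {L,N,Y}
pos 4: L -> hit
pos 5: V -> fault, frames {N,Y,L,V}
pos 6: Y -> hit
pos 7: Z -> fault, evict N, frames {L,V,Y,Z}
At position 7, page N is evicted.

N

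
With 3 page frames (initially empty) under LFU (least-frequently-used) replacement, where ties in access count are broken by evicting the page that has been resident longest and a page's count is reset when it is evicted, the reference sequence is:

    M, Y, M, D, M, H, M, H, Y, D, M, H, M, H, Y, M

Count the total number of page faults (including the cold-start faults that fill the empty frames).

7

M → fault, frames {M}
Y → fault, frames {M,Y}
M → hit
D → fault, frames {M,Y,D}
M → hit
H → fault, evict Y, frames {M,D,H}
M → hit
H → hit
Y → fault, evict D, frames {M,H,Y}
D → fault, evict Y, frames {M,H,D}
M → hit
H → hit
M → hit
H → hit
Y → fault, evict D, frames {M,H,Y}
M → hit
Page faults: 7.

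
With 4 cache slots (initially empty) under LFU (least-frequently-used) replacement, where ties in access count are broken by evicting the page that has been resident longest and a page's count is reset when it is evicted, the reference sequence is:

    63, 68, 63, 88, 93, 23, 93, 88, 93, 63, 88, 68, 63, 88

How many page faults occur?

63 → miss, frames {63}
68 → miss, frames {63,68}
63 → hit
88 → miss, frames {63,68,88}
93 → miss, frames {63,68,88,93}
23 → miss, evict 68, frames {63,88,93,23}
93 → hit
88 → hit
93 → hit
63 → hit
88 → hit
68 → miss, evict 23, frames {63,88,93,68}
63 → hit
88 → hit
Page faults: 6.

6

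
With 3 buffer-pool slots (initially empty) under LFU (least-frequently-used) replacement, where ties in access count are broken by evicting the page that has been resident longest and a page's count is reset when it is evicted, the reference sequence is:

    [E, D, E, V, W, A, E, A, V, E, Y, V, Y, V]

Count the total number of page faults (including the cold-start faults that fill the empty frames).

E: fault, frames {E}
D: fault, frames {E,D}
E: hit
V: fault, frames {E,D,V}
W: fault, evict D, frames {E,V,W}
A: fault, evict V, frames {E,W,A}
E: hit
A: hit
V: fault, evict W, frames {E,A,V}
E: hit
Y: fault, evict V, frames {E,A,Y}
V: fault, evict Y, frames {E,A,V}
Y: fault, evict V, frames {E,A,Y}
V: fault, evict Y, frames {E,A,V}
Page faults: 10.

10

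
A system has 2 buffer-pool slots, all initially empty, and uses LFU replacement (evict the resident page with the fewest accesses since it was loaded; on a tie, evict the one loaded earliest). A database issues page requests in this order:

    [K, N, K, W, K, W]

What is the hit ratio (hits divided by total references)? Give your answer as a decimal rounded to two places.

0.50

K → miss, frames {K}
N → miss, frames {K,N}
K → hit
W → miss, evict N, frames {K,W}
K → hit
W → hit
Hits: 3 of 6 references → 3/6 = 0.5000.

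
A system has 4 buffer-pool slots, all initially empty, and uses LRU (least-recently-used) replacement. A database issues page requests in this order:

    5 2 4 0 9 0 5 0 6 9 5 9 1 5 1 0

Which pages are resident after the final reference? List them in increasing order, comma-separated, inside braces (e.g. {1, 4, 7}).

5: miss, frames [5]
2: miss, frames [5, 2]
4: miss, frames [5, 2, 4]
0: miss, frames [5, 2, 4, 0]
9: miss, evict 5, frames [2, 4, 0, 9]
0: hit
5: miss, evict 2, frames [4, 9, 0, 5]
0: hit
6: miss, evict 4, frames [9, 5, 0, 6]
9: hit
5: hit
9: hit
1: miss, evict 0, frames [6, 5, 9, 1]
5: hit
1: hit
0: miss, evict 6, frames [9, 5, 1, 0]

{0, 1, 5, 9}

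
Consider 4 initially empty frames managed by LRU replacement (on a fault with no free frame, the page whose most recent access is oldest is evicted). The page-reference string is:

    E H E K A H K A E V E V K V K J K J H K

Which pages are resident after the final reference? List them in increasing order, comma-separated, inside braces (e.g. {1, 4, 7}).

{H, J, K, V}

E -> miss, frames {E}
H -> miss, frames {E,H}
E -> hit
K -> miss, frames {H,E,K}
A -> miss, frames {H,E,K,A}
H -> hit
K -> hit
A -> hit
E -> hit
V -> miss, evict H, frames {K,A,E,V}
E -> hit
V -> hit
K -> hit
V -> hit
K -> hit
J -> miss, evict A, frames {E,V,K,J}
K -> hit
J -> hit
H -> miss, evict E, frames {V,K,J,H}
K -> hit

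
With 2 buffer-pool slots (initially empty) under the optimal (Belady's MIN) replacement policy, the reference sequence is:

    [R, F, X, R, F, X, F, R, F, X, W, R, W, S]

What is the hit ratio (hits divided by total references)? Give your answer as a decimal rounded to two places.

R → fault, frames (R)
F → fault, frames (R F)
X → fault, evict F, frames (R X)
R → hit
F → fault, evict R, frames (X F)
X → hit
F → hit
R → fault, evict X, frames (F R)
F → hit
X → fault, evict F, frames (R X)
W → fault, evict X, frames (R W)
R → hit
W → hit
S → fault, evict W, frames (R S)
Hits: 6 of 14 references → 6/14 = 0.4286.

0.43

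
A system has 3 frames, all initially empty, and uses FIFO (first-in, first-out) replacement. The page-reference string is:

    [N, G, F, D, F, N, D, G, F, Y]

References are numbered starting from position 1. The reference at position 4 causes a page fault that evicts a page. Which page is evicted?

N

pos 1: N: fault, frames (N)
pos 2: G: fault, frames (N G)
pos 3: F: fault, frames (N G F)
pos 4: D: fault, evict N, frames (G F D)
At position 4, page N is evicted.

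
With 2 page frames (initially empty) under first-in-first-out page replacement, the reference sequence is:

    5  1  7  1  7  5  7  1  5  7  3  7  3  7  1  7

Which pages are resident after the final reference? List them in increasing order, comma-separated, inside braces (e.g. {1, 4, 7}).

5: miss, frames {5}
1: miss, frames {5,1}
7: miss, evict 5, frames {1,7}
1: hit
7: hit
5: miss, evict 1, frames {7,5}
7: hit
1: miss, evict 7, frames {5,1}
5: hit
7: miss, evict 5, frames {1,7}
3: miss, evict 1, frames {7,3}
7: hit
3: hit
7: hit
1: miss, evict 7, frames {3,1}
7: miss, evict 3, frames {1,7}

{1, 7}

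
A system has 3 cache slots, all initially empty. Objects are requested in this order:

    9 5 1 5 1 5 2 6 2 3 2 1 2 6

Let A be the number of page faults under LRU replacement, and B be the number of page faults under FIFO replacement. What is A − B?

-1

Under LRU: F F F . . . F F . F . F . F → 8 faults.
Under FIFO: F F F . . . F F . F . F F F → 9 faults.
A − B = 8 − 9 = -1.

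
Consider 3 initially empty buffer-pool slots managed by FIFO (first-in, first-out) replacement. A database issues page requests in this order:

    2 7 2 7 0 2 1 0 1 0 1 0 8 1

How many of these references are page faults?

2 → fault, frames {2}
7 → fault, frames {2,7}
2 → hit
7 → hit
0 → fault, frames {2,7,0}
2 → hit
1 → fault, evict 2, frames {7,0,1}
0 → hit
1 → hit
0 → hit
1 → hit
0 → hit
8 → fault, evict 7, frames {0,1,8}
1 → hit
Page faults: 5.

5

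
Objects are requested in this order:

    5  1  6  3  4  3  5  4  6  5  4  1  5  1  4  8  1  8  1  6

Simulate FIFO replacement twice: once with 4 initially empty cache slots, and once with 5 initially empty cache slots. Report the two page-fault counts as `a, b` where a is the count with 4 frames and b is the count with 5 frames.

4 frames: F F F F F . F . . . . F . . . F . . . F → 9 faults.
5 frames: F F F F F . . . . . . . . . . F . . . . → 6 faults.
6 < 9: adding a frame reduced faults, as is typical.

9, 6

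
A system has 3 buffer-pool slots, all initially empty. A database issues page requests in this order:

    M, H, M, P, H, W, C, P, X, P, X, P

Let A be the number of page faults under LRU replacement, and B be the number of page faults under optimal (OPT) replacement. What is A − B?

1

Under LRU: F F . F . F F F F . . . → 7 faults.
Under OPT: F F . F . F F . F . . . → 6 faults.
A − B = 7 − 6 = 1.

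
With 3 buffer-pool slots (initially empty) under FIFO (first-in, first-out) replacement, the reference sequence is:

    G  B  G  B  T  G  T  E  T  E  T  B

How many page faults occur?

G -> fault, frames [G]
B -> fault, frames [G, B]
G -> hit
B -> hit
T -> fault, frames [G, B, T]
G -> hit
T -> hit
E -> fault, evict G, frames [B, T, E]
T -> hit
E -> hit
T -> hit
B -> hit
Page faults: 4.

4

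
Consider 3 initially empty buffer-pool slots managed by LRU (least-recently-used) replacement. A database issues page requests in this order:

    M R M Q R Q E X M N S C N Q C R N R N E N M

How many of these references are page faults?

14

M -> fault, frames [M]
R -> fault, frames [M, R]
M -> hit
Q -> fault, frames [R, M, Q]
R -> hit
Q -> hit
E -> fault, evict M, frames [R, Q, E]
X -> fault, evict R, frames [Q, E, X]
M -> fault, evict Q, frames [E, X, M]
N -> fault, evict E, frames [X, M, N]
S -> fault, evict X, frames [M, N, S]
C -> fault, evict M, frames [N, S, C]
N -> hit
Q -> fault, evict S, frames [C, N, Q]
C -> hit
R -> fault, evict N, frames [Q, C, R]
N -> fault, evict Q, frames [C, R, N]
R -> hit
N -> hit
E -> fault, evict C, frames [R, N, E]
N -> hit
M -> fault, evict R, frames [E, N, M]
Page faults: 14.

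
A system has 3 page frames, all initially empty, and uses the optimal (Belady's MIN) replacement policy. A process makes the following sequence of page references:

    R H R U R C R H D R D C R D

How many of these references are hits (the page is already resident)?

9

R → miss, frames (R)
H → miss, frames (R H)
R → hit
U → miss, frames (R H U)
R → hit
C → miss, evict U, frames (R H C)
R → hit
H → hit
D → miss, evict H, frames (R C D)
R → hit
D → hit
C → hit
R → hit
D → hit
Hits: 9.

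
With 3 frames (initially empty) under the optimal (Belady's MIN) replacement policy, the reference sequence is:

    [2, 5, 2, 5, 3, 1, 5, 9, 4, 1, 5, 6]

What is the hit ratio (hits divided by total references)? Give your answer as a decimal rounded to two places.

2: fault, frames {2}
5: fault, frames {2,5}
2: hit
5: hit
3: fault, frames {2,5,3}
1: fault, evict 3, frames {2,5,1}
5: hit
9: fault, evict 2, frames {5,1,9}
4: fault, evict 9, frames {5,1,4}
1: hit
5: hit
6: fault, evict 4, frames {5,1,6}
Hits: 5 of 12 references → 5/12 = 0.4167.

0.42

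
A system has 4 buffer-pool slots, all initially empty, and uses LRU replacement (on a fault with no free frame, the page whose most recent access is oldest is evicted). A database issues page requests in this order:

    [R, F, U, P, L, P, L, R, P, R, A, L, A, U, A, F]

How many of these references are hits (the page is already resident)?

7

R → fault, frames {R}
F → fault, frames {R,F}
U → fault, frames {R,F,U}
P → fault, frames {R,F,U,P}
L → fault, evict R, frames {F,U,P,L}
P → hit
L → hit
R → fault, evict F, frames {U,P,L,R}
P → hit
R → hit
A → fault, evict U, frames {L,P,R,A}
L → hit
A → hit
U → fault, evict P, frames {R,L,A,U}
A → hit
F → fault, evict R, frames {L,U,A,F}
Hits: 7.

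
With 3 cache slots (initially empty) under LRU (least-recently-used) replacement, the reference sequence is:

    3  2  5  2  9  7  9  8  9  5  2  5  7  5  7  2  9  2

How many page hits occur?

8

3 → miss, frames [3]
2 → miss, frames [3, 2]
5 → miss, frames [3, 2, 5]
2 → hit
9 → miss, evict 3, frames [5, 2, 9]
7 → miss, evict 5, frames [2, 9, 7]
9 → hit
8 → miss, evict 2, frames [7, 9, 8]
9 → hit
5 → miss, evict 7, frames [8, 9, 5]
2 → miss, evict 8, frames [9, 5, 2]
5 → hit
7 → miss, evict 9, frames [2, 5, 7]
5 → hit
7 → hit
2 → hit
9 → miss, evict 5, frames [7, 2, 9]
2 → hit
Hits: 8.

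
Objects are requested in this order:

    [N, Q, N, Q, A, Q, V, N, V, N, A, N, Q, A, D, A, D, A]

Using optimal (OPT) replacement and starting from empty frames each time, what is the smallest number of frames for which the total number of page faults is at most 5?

f=1: 18 faults
f=2: 8 faults
f=3: 6 faults
f=4: 5 faults
f=5: 5 faults
Smallest f with faults ≤ 5 is 4.

4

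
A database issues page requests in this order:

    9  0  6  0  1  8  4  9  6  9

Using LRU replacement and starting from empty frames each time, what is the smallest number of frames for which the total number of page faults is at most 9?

f=1: 10 faults
f=2: 8 faults
f=3: 8 faults
f=4: 8 faults
f=5: 8 faults
f=6: 6 faults
Smallest f with faults ≤ 9 is 2.

2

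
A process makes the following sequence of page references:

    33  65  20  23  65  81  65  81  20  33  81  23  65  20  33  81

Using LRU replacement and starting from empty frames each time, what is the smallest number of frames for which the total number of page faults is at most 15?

f=1: 16 faults
f=2: 14 faults
f=3: 12 faults
f=4: 11 faults
f=5: 5 faults
Smallest f with faults ≤ 15 is 2.

2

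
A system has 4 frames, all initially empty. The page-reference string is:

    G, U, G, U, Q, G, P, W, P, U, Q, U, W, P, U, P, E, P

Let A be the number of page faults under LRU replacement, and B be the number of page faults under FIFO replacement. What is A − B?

2

Under LRU: F F . . F . F F . F F . . . . . F . → 8 faults.
Under FIFO: F F . . F . F F . . . . . . . . F . → 6 faults.
A − B = 8 − 6 = 2.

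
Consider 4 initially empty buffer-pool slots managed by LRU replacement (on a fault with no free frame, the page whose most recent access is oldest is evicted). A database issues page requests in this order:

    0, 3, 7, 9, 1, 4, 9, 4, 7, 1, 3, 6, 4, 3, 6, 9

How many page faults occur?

10

0 -> miss, frames {0}
3 -> miss, frames {0,3}
7 -> miss, frames {0,3,7}
9 -> miss, frames {0,3,7,9}
1 -> miss, evict 0, frames {3,7,9,1}
4 -> miss, evict 3, frames {7,9,1,4}
9 -> hit
4 -> hit
7 -> hit
1 -> hit
3 -> miss, evict 9, frames {4,7,1,3}
6 -> miss, evict 4, frames {7,1,3,6}
4 -> miss, evict 7, frames {1,3,6,4}
3 -> hit
6 -> hit
9 -> miss, evict 1, frames {4,3,6,9}
Page faults: 10.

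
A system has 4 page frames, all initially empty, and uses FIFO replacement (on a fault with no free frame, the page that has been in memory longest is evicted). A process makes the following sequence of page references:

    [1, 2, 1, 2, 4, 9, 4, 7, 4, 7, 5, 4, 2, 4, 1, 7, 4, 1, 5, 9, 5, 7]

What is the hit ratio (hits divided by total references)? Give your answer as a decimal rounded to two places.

0.45

1 -> miss, frames (1)
2 -> miss, frames (1 2)
1 -> hit
2 -> hit
4 -> miss, frames (1 2 4)
9 -> miss, frames (1 2 4 9)
4 -> hit
7 -> miss, evict 1, frames (2 4 9 7)
4 -> hit
7 -> hit
5 -> miss, evict 2, frames (4 9 7 5)
4 -> hit
2 -> miss, evict 4, frames (9 7 5 2)
4 -> miss, evict 9, frames (7 5 2 4)
1 -> miss, evict 7, frames (5 2 4 1)
7 -> miss, evict 5, frames (2 4 1 7)
4 -> hit
1 -> hit
5 -> miss, evict 2, frames (4 1 7 5)
9 -> miss, evict 4, frames (1 7 5 9)
5 -> hit
7 -> hit
Hits: 10 of 22 references → 10/22 = 0.4545.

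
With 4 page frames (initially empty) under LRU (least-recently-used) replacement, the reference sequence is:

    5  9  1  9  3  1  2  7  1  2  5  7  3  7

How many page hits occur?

6

5 -> fault, frames (5)
9 -> fault, frames (5 9)
1 -> fault, frames (5 9 1)
9 -> hit
3 -> fault, frames (5 1 9 3)
1 -> hit
2 -> fault, evict 5, frames (9 3 1 2)
7 -> fault, evict 9, frames (3 1 2 7)
1 -> hit
2 -> hit
5 -> fault, evict 3, frames (7 1 2 5)
7 -> hit
3 -> fault, evict 1, frames (2 5 7 3)
7 -> hit
Hits: 6.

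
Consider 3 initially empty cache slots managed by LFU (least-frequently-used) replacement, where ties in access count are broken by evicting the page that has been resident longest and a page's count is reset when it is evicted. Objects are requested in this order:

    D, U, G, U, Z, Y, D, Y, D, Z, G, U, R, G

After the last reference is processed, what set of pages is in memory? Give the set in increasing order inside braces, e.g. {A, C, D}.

{D, G, Y}

D → fault, frames {D}
U → fault, frames {D,U}
G → fault, frames {D,U,G}
U → hit
Z → fault, evict D, frames {U,G,Z}
Y → fault, evict G, frames {U,Z,Y}
D → fault, evict Z, frames {U,Y,D}
Y → hit
D → hit
Z → fault, evict U, frames {Y,D,Z}
G → fault, evict Z, frames {Y,D,G}
U → fault, evict G, frames {Y,D,U}
R → fault, evict U, frames {Y,D,R}
G → fault, evict R, frames {Y,D,G}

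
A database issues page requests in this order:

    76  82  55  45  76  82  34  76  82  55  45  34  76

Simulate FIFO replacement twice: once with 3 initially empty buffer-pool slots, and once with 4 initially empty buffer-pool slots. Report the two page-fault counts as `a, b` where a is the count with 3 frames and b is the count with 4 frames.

3 frames: F F F F F F F . . F F . F → 10 faults.
4 frames: F F F F . . F F F F F F F → 11 faults.
11 > 10: adding a frame increased faults — Belady's anomaly.

10, 11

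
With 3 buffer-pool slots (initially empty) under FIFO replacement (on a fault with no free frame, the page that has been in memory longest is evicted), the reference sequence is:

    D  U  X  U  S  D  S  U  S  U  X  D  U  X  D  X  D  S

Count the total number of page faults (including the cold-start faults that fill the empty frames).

D → miss, frames (D)
U → miss, frames (D U)
X → miss, frames (D U X)
U → hit
S → miss, evict D, frames (U X S)
D → miss, evict U, frames (X S D)
S → hit
U → miss, evict X, frames (S D U)
S → hit
U → hit
X → miss, evict S, frames (D U X)
D → hit
U → hit
X → hit
D → hit
X → hit
D → hit
S → miss, evict D, frames (U X S)
Page faults: 8.

8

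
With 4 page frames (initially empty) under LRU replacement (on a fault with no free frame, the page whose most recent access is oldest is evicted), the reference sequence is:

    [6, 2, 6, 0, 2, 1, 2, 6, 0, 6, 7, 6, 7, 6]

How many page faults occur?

6: fault, frames {6}
2: fault, frames {6,2}
6: hit
0: fault, frames {2,6,0}
2: hit
1: fault, frames {6,0,2,1}
2: hit
6: hit
0: hit
6: hit
7: fault, evict 1, frames {2,0,6,7}
6: hit
7: hit
6: hit
Page faults: 5.

5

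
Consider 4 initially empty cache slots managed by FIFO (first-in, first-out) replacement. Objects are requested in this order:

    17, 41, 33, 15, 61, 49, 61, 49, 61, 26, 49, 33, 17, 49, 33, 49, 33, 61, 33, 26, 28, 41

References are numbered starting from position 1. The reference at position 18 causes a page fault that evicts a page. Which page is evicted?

pos 1: 17 → miss, frames {17}
pos 2: 41 → miss, frames {17,41}
pos 3: 33 → miss, frames {17,41,33}
pos 4: 15 → miss, frames {17,41,33,15}
pos 5: 61 → miss, evict 17, frames {41,33,15,61}
pos 6: 49 → miss, evict 41, frames {33,15,61,49}
pos 7: 61 → hit
pos 8: 49 → hit
pos 9: 61 → hit
pos 10: 26 → miss, evict 33, frames {15,61,49,26}
pos 11: 49 → hit
pos 12: 33 → miss, evict 15, frames {61,49,26,33}
pos 13: 17 → miss, evict 61, frames {49,26,33,17}
pos 14: 49 → hit
pos 15: 33 → hit
pos 16: 49 → hit
pos 17: 33 → hit
pos 18: 61 → miss, evict 49, frames {26,33,17,61}
At position 18, page 49 is evicted.

49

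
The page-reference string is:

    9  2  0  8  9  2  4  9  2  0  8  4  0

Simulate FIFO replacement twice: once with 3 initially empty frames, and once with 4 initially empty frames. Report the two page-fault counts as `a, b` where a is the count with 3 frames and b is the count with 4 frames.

9, 10

3 frames: F F F F F F F . . F F . . → 9 faults.
4 frames: F F F F . . F F F F F F . → 10 faults.
10 > 9: adding a frame increased faults — Belady's anomaly.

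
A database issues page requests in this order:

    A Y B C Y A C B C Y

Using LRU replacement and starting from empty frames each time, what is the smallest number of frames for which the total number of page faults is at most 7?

3

f=1: 10 faults
f=2: 9 faults
f=3: 7 faults
f=4: 4 faults
Smallest f with faults ≤ 7 is 3.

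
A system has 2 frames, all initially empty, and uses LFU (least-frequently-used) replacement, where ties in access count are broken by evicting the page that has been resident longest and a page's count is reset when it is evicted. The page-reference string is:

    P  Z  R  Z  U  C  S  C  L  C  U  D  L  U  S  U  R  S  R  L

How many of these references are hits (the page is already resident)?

1

P -> miss, frames (P)
Z -> miss, frames (P Z)
R -> miss, evict P, frames (Z R)
Z -> hit
U -> miss, evict R, frames (Z U)
C -> miss, evict U, frames (Z C)
S -> miss, evict C, frames (Z S)
C -> miss, evict S, frames (Z C)
L -> miss, evict C, frames (Z L)
C -> miss, evict L, frames (Z C)
U -> miss, evict C, frames (Z U)
D -> miss, evict U, frames (Z D)
L -> miss, evict D, frames (Z L)
U -> miss, evict L, frames (Z U)
S -> miss, evict U, frames (Z S)
U -> miss, evict S, frames (Z U)
R -> miss, evict U, frames (Z R)
S -> miss, evict R, frames (Z S)
R -> miss, evict S, frames (Z R)
L -> miss, evict R, frames (Z L)
Hits: 1.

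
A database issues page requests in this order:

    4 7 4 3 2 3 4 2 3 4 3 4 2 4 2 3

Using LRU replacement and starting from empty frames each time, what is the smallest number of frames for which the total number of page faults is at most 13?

f=1: 16 faults
f=2: 10 faults
f=3: 4 faults
f=4: 4 faults
Smallest f with faults ≤ 13 is 2.

2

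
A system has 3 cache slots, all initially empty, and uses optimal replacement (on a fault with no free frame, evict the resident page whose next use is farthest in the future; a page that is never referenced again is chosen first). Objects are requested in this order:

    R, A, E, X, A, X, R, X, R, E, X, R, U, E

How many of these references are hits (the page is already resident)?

R → fault, frames (R)
A → fault, frames (R A)
E → fault, frames (R A E)
X → fault, evict E, frames (R A X)
A → hit
X → hit
R → hit
X → hit
R → hit
E → fault, evict A, frames (R X E)
X → hit
R → hit
U → fault, evict X, frames (R E U)
E → hit
Hits: 8.

8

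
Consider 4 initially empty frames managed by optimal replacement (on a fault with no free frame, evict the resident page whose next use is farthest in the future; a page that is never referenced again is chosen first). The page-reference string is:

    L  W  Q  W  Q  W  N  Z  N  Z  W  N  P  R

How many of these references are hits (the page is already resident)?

7

L -> miss, frames {L}
W -> miss, frames {L,W}
Q -> miss, frames {L,W,Q}
W -> hit
Q -> hit
W -> hit
N -> miss, frames {L,W,Q,N}
Z -> miss, evict Q, frames {L,W,N,Z}
N -> hit
Z -> hit
W -> hit
N -> hit
P -> miss, evict Z, frames {L,W,N,P}
R -> miss, evict P, frames {L,W,N,R}
Hits: 7.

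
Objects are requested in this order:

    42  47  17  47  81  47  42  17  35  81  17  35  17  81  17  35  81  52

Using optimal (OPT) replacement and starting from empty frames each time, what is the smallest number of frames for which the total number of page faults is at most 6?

4

f=1: 18 faults
f=2: 11 faults
f=3: 7 faults
f=4: 6 faults
f=5: 6 faults
f=6: 6 faults
Smallest f with faults ≤ 6 is 4.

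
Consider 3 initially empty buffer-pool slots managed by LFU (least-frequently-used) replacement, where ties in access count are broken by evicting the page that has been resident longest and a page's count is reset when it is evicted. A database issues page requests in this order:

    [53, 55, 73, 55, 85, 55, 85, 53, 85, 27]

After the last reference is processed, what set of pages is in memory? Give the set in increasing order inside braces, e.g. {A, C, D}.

{27, 55, 85}

53: fault, frames (53)
55: fault, frames (53 55)
73: fault, frames (53 55 73)
55: hit
85: fault, evict 53, frames (55 73 85)
55: hit
85: hit
53: fault, evict 73, frames (55 85 53)
85: hit
27: fault, evict 53, frames (55 85 27)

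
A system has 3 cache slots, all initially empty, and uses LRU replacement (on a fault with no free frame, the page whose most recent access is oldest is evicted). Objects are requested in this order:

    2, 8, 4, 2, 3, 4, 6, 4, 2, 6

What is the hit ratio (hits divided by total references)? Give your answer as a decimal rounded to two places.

2 -> miss, frames (2)
8 -> miss, frames (2 8)
4 -> miss, frames (2 8 4)
2 -> hit
3 -> miss, evict 8, frames (4 2 3)
4 -> hit
6 -> miss, evict 2, frames (3 4 6)
4 -> hit
2 -> miss, evict 3, frames (6 4 2)
6 -> hit
Hits: 4 of 10 references → 4/10 = 0.4000.

0.40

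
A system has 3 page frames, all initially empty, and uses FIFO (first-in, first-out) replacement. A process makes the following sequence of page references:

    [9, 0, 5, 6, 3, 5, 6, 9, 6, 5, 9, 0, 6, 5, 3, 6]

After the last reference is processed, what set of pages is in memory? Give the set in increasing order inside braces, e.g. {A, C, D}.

9: miss, frames [9]
0: miss, frames [9, 0]
5: miss, frames [9, 0, 5]
6: miss, evict 9, frames [0, 5, 6]
3: miss, evict 0, frames [5, 6, 3]
5: hit
6: hit
9: miss, evict 5, frames [6, 3, 9]
6: hit
5: miss, evict 6, frames [3, 9, 5]
9: hit
0: miss, evict 3, frames [9, 5, 0]
6: miss, evict 9, frames [5, 0, 6]
5: hit
3: miss, evict 5, frames [0, 6, 3]
6: hit

{0, 3, 6}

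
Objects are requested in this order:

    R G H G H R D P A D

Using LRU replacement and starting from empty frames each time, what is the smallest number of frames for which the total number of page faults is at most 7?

f=1: 10 faults
f=2: 8 faults
f=3: 6 faults
f=4: 6 faults
f=5: 6 faults
f=6: 6 faults
Smallest f with faults ≤ 7 is 3.

3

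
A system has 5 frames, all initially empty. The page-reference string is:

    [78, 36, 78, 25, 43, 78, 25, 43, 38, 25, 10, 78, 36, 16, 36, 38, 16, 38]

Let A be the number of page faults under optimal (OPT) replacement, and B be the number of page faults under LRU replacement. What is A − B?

Under OPT: F F . F F . . . F . F . . F . . . . → 7 faults.
Under LRU: F F . F F . . . F . F . F F . F . . → 9 faults.
A − B = 7 − 9 = -2.

-2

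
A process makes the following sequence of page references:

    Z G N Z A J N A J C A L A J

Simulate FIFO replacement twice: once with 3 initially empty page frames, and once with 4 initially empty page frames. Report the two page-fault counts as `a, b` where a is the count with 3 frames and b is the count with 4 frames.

9, 7

3 frames: F F F . F F . . . F . F F F → 9 faults.
4 frames: F F F . F F . . . F . F . . → 7 faults.
7 < 9: adding a frame reduced faults, as is typical.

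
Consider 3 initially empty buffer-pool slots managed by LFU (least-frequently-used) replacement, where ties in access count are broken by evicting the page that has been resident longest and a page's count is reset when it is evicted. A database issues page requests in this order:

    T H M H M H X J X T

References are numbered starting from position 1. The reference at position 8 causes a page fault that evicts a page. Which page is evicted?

X

pos 1: T: miss, frames [T]
pos 2: H: miss, frames [T, H]
pos 3: M: miss, frames [T, H, M]
pos 4: H: hit
pos 5: M: hit
pos 6: H: hit
pos 7: X: miss, evict T, frames [H, M, X]
pos 8: J: miss, evict X, frames [H, M, J]
At position 8, page X is evicted.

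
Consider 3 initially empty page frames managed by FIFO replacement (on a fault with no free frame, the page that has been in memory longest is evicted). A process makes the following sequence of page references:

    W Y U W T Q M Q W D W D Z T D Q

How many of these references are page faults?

11

W: fault, frames {W}
Y: fault, frames {W,Y}
U: fault, frames {W,Y,U}
W: hit
T: fault, evict W, frames {Y,U,T}
Q: fault, evict Y, frames {U,T,Q}
M: fault, evict U, frames {T,Q,M}
Q: hit
W: fault, evict T, frames {Q,M,W}
D: fault, evict Q, frames {M,W,D}
W: hit
D: hit
Z: fault, evict M, frames {W,D,Z}
T: fault, evict W, frames {D,Z,T}
D: hit
Q: fault, evict D, frames {Z,T,Q}
Page faults: 11.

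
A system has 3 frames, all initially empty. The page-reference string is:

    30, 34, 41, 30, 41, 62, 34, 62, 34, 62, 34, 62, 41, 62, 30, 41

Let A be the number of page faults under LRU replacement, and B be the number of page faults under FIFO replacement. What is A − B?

Under LRU: F F F . . F F . . . . . . . F . → 6 faults.
Under FIFO: F F F . . F . . . . . . . . F . → 5 faults.
A − B = 6 − 5 = 1.

1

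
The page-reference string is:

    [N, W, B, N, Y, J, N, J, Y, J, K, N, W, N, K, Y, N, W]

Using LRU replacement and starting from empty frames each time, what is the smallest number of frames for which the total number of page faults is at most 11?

f=1: 18 faults
f=2: 15 faults
f=3: 10 faults
f=4: 8 faults
f=5: 7 faults
f=6: 6 faults
Smallest f with faults ≤ 11 is 3.

3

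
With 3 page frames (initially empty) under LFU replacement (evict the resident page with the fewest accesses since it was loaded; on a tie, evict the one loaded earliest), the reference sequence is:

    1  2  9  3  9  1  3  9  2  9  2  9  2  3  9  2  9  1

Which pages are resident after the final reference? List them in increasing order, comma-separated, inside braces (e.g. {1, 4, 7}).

{1, 2, 9}

1 -> fault, frames {1}
2 -> fault, frames {1,2}
9 -> fault, frames {1,2,9}
3 -> fault, evict 1, frames {2,9,3}
9 -> hit
1 -> fault, evict 2, frames {9,3,1}
3 -> hit
9 -> hit
2 -> fault, evict 1, frames {9,3,2}
9 -> hit
2 -> hit
9 -> hit
2 -> hit
3 -> hit
9 -> hit
2 -> hit
9 -> hit
1 -> fault, evict 3, frames {9,2,1}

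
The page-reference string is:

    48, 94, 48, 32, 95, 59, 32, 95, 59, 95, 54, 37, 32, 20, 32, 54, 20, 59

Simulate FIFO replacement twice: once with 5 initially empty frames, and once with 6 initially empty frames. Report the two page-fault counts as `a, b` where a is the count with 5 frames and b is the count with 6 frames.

9, 8

5 frames: F F . F F F . . . . F F . F F . . . → 9 faults.
6 frames: F F . F F F . . . . F F . F . . . . → 8 faults.
8 < 9: adding a frame reduced faults, as is typical.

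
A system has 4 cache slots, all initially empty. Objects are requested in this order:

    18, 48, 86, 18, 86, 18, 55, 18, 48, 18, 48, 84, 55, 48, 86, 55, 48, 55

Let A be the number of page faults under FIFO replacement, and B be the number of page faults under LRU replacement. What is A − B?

Under FIFO: F F F . . . F . . . . F . . . . . . → 5 faults.
Under LRU: F F F . . . F . . . . F . . F . . . → 6 faults.
A − B = 5 − 6 = -1.

-1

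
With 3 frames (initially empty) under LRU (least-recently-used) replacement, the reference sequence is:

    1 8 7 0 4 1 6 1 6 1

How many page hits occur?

1 → fault, frames [1]
8 → fault, frames [1, 8]
7 → fault, frames [1, 8, 7]
0 → fault, evict 1, frames [8, 7, 0]
4 → fault, evict 8, frames [7, 0, 4]
1 → fault, evict 7, frames [0, 4, 1]
6 → fault, evict 0, frames [4, 1, 6]
1 → hit
6 → hit
1 → hit
Hits: 3.

3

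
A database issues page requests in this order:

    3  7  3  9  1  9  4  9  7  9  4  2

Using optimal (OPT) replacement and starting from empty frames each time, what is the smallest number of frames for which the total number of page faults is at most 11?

2

f=1: 12 faults
f=2: 8 faults
f=3: 6 faults
f=4: 6 faults
f=5: 6 faults
f=6: 6 faults
Smallest f with faults ≤ 11 is 2.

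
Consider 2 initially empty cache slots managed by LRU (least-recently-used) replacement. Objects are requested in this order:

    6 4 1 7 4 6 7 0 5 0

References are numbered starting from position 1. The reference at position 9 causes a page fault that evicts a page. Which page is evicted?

pos 1: 6 -> fault, frames {6}
pos 2: 4 -> fault, frames {6,4}
pos 3: 1 -> fault, evict 6, frames {4,1}
pos 4: 7 -> fault, evict 4, frames {1,7}
pos 5: 4 -> fault, evict 1, frames {7,4}
pos 6: 6 -> fault, evict 7, frames {4,6}
pos 7: 7 -> fault, evict 4, frames {6,7}
pos 8: 0 -> fault, evict 6, frames {7,0}
pos 9: 5 -> fault, evict 7, frames {0,5}
At position 9, page 7 is evicted.

7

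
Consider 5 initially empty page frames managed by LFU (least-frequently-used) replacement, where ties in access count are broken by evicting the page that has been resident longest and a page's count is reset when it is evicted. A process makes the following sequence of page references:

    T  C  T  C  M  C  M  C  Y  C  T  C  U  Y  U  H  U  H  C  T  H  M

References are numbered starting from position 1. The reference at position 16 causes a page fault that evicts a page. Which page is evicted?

pos 1: T: fault, frames (T)
pos 2: C: fault, frames (T C)
pos 3: T: hit
pos 4: C: hit
pos 5: M: fault, frames (T C M)
pos 6: C: hit
pos 7: M: hit
pos 8: C: hit
pos 9: Y: fault, frames (T C M Y)
pos 10: C: hit
pos 11: T: hit
pos 12: C: hit
pos 13: U: fault, frames (T C M Y U)
pos 14: Y: hit
pos 15: U: hit
pos 16: H: fault, evict M, frames (T C Y U H)
At position 16, page M is evicted.

M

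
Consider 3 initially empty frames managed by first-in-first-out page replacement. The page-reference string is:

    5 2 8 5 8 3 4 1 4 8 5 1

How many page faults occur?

5 -> miss, frames (5)
2 -> miss, frames (5 2)
8 -> miss, frames (5 2 8)
5 -> hit
8 -> hit
3 -> miss, evict 5, frames (2 8 3)
4 -> miss, evict 2, frames (8 3 4)
1 -> miss, evict 8, frames (3 4 1)
4 -> hit
8 -> miss, evict 3, frames (4 1 8)
5 -> miss, evict 4, frames (1 8 5)
1 -> hit
Page faults: 8.

8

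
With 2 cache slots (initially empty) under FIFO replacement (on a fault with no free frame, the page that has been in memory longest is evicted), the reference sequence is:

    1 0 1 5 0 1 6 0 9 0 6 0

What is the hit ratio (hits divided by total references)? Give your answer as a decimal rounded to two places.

0.25

1 -> fault, frames {1}
0 -> fault, frames {1,0}
1 -> hit
5 -> fault, evict 1, frames {0,5}
0 -> hit
1 -> fault, evict 0, frames {5,1}
6 -> fault, evict 5, frames {1,6}
0 -> fault, evict 1, frames {6,0}
9 -> fault, evict 6, frames {0,9}
0 -> hit
6 -> fault, evict 0, frames {9,6}
0 -> fault, evict 9, frames {6,0}
Hits: 3 of 12 references → 3/12 = 0.2500.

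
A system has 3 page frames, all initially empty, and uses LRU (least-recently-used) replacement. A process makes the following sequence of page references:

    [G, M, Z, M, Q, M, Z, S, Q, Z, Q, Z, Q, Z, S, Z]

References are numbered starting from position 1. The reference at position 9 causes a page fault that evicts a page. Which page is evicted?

pos 1: G → fault, frames {G}
pos 2: M → fault, frames {G,M}
pos 3: Z → fault, frames {G,M,Z}
pos 4: M → hit
pos 5: Q → fault, evict G, frames {Z,M,Q}
pos 6: M → hit
pos 7: Z → hit
pos 8: S → fault, evict Q, frames {M,Z,S}
pos 9: Q → fault, evict M, frames {Z,S,Q}
At position 9, page M is evicted.

M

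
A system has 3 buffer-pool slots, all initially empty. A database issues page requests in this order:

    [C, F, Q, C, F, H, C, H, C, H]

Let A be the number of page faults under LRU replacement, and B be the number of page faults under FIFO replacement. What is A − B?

Under LRU: F F F . . F . . . . → 4 faults.
Under FIFO: F F F . . F F . . . → 5 faults.
A − B = 4 − 5 = -1.

-1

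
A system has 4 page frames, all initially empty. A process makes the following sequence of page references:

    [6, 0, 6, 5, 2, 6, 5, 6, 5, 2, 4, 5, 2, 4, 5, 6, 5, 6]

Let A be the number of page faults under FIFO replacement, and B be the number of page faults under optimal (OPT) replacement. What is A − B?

Under FIFO: F F . F F . . . . . F . . . . F . . → 6 faults.
Under OPT: F F . F F . . . . . F . . . . . . . → 5 faults.
A − B = 6 − 5 = 1.

1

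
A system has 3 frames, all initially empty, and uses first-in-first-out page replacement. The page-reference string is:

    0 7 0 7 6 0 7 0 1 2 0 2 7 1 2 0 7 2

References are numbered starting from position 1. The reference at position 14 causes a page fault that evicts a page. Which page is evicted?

pos 1: 0: fault, frames [0]
pos 2: 7: fault, frames [0, 7]
pos 3: 0: hit
pos 4: 7: hit
pos 5: 6: fault, frames [0, 7, 6]
pos 6: 0: hit
pos 7: 7: hit
pos 8: 0: hit
pos 9: 1: fault, evict 0, frames [7, 6, 1]
pos 10: 2: fault, evict 7, frames [6, 1, 2]
pos 11: 0: fault, evict 6, frames [1, 2, 0]
pos 12: 2: hit
pos 13: 7: fault, evict 1, frames [2, 0, 7]
pos 14: 1: fault, evict 2, frames [0, 7, 1]
At position 14, page 2 is evicted.

2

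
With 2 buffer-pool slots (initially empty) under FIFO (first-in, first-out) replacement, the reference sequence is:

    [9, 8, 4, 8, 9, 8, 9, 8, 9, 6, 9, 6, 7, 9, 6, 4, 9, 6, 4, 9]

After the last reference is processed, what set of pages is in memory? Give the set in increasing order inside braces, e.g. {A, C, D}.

9 -> fault, frames [9]
8 -> fault, frames [9, 8]
4 -> fault, evict 9, frames [8, 4]
8 -> hit
9 -> fault, evict 8, frames [4, 9]
8 -> fault, evict 4, frames [9, 8]
9 -> hit
8 -> hit
9 -> hit
6 -> fault, evict 9, frames [8, 6]
9 -> fault, evict 8, frames [6, 9]
6 -> hit
7 -> fault, evict 6, frames [9, 7]
9 -> hit
6 -> fault, evict 9, frames [7, 6]
4 -> fault, evict 7, frames [6, 4]
9 -> fault, evict 6, frames [4, 9]
6 -> fault, evict 4, frames [9, 6]
4 -> fault, evict 9, frames [6, 4]
9 -> fault, evict 6, frames [4, 9]

{4, 9}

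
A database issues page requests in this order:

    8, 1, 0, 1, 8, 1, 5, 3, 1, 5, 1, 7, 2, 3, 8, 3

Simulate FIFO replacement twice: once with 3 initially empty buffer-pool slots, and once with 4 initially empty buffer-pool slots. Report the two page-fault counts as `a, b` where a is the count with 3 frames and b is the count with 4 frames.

3 frames: F F F . . . F F F . . F F F F . → 10 faults.
4 frames: F F F . . . F F . . . F F . F . → 8 faults.
8 < 10: adding a frame reduced faults, as is typical.

10, 8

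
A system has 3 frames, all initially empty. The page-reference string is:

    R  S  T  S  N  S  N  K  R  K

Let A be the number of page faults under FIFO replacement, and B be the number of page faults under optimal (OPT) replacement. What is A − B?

1

Under FIFO: F F F . F . . F F . → 6 faults.
Under OPT: F F F . F . . F . . → 5 faults.
A − B = 6 − 5 = 1.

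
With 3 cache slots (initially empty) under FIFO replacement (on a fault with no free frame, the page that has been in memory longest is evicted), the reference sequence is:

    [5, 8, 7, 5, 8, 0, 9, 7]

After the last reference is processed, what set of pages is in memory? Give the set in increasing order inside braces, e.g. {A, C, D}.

{0, 7, 9}

5 -> fault, frames {5}
8 -> fault, frames {5,8}
7 -> fault, frames {5,8,7}
5 -> hit
8 -> hit
0 -> fault, evict 5, frames {8,7,0}
9 -> fault, evict 8, frames {7,0,9}
7 -> hit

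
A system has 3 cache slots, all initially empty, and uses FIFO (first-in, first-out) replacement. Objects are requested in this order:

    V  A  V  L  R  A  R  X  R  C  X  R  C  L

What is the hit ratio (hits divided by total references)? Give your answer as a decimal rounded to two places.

V → fault, frames {V}
A → fault, frames {V,A}
V → hit
L → fault, frames {V,A,L}
R → fault, evict V, frames {A,L,R}
A → hit
R → hit
X → fault, evict A, frames {L,R,X}
R → hit
C → fault, evict L, frames {R,X,C}
X → hit
R → hit
C → hit
L → fault, evict R, frames {X,C,L}
Hits: 7 of 14 references → 7/14 = 0.5000.

0.50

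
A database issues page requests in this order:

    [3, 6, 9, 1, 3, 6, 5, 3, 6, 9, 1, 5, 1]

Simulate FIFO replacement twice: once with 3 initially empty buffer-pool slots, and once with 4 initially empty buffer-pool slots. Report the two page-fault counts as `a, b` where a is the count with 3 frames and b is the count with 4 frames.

9, 10

3 frames: F F F F F F F . . F F . . → 9 faults.
4 frames: F F F F . . F F F F F F . → 10 faults.
10 > 9: adding a frame increased faults — Belady's anomaly.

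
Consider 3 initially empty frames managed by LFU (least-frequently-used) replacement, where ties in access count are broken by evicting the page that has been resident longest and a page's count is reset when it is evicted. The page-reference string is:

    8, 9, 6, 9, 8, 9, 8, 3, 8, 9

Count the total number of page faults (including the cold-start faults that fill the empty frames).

4

8 → miss, frames {8}
9 → miss, frames {8,9}
6 → miss, frames {8,9,6}
9 → hit
8 → hit
9 → hit
8 → hit
3 → miss, evict 6, frames {8,9,3}
8 → hit
9 → hit
Page faults: 4.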